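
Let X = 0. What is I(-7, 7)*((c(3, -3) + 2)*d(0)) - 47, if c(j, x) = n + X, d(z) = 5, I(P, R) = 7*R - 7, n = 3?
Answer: 1003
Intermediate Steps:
I(P, R) = -7 + 7*R
c(j, x) = 3 (c(j, x) = 3 + 0 = 3)
I(-7, 7)*((c(3, -3) + 2)*d(0)) - 47 = (-7 + 7*7)*((3 + 2)*5) - 47 = (-7 + 49)*(5*5) - 47 = 42*25 - 47 = 1050 - 47 = 1003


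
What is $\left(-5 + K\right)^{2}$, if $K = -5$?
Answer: $100$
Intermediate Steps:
$\left(-5 + K\right)^{2} = \left(-5 - 5\right)^{2} = \left(-10\right)^{2} = 100$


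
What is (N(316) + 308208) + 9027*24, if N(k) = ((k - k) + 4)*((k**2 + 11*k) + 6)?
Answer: 938208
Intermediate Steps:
N(k) = 24 + 4*k**2 + 44*k (N(k) = (0 + 4)*(6 + k**2 + 11*k) = 4*(6 + k**2 + 11*k) = 24 + 4*k**2 + 44*k)
(N(316) + 308208) + 9027*24 = ((24 + 4*316**2 + 44*316) + 308208) + 9027*24 = ((24 + 4*99856 + 13904) + 308208) + 216648 = ((24 + 399424 + 13904) + 308208) + 216648 = (413352 + 308208) + 216648 = 721560 + 216648 = 938208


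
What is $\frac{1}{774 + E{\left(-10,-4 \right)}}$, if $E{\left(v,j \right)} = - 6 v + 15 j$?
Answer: $\frac{1}{774} \approx 0.001292$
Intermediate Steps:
$\frac{1}{774 + E{\left(-10,-4 \right)}} = \frac{1}{774 + \left(\left(-6\right) \left(-10\right) + 15 \left(-4\right)\right)} = \frac{1}{774 + \left(60 - 60\right)} = \frac{1}{774 + 0} = \frac{1}{774}$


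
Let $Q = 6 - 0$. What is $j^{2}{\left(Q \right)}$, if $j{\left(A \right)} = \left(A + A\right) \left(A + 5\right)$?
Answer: $17424$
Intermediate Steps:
$Q = 6$ ($Q = 6 + 0 = 6$)
$j{\left(A \right)} = 2 A \left(5 + A\right)$
$j^{2}{\left(Q \right)} = \left(2 \cdot 6 \left(5 + 6\right)\right)^{2} = \left(2 \cdot 6 \cdot 11\right)^{2} = 132^{2} = 17424$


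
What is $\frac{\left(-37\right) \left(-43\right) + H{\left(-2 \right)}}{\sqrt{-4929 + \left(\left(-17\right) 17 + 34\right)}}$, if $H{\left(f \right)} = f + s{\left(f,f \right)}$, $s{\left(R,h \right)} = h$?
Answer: $- \frac{529 i}{24} \approx - 22.042 i$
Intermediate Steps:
$H{\left(f \right)} = 2 f$ ($H{\left(f \right)} = f + f = 2 f$)
$\frac{\left(-37\right) \left(-43\right) + H{\left(-2 \right)}}{\sqrt{-4929 + \left(\left(-17\right) 17 + 34\right)}} = \frac{\left(-37\right) \left(-43\right) + 2 \left(-2\right)}{\sqrt{-4929 + \left(\left(-17\right) 17 + 34\right)}} = \frac{1591 - 4}{\sqrt{-4929 + \left(-289 + 34\right)}} = \frac{1587}{\sqrt{-4929 - 255}} = \frac{1587}{\sqrt{-5184}} = \frac{1587}{72 i} = 1587 \left(- \frac{i}{72}\right) = - \frac{529 i}{24}$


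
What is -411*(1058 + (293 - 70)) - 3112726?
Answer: -3639217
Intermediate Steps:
-411*(1058 + (293 - 70)) - 3112726 = -411*(1058 + 223) - 3112726 = -411*1281 - 3112726 = -526491 - 3112726 = -3639217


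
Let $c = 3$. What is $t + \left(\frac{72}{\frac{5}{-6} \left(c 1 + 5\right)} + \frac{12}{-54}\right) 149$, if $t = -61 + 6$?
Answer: $- \frac{76379}{45} \approx -1697.3$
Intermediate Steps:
$t = -55$
$t + \left(\frac{72}{\frac{5}{-6} \left(c 1 + 5\right)} + \frac{12}{-54}\right) 149 = -55 + \left(\frac{72}{\frac{5}{-6} \left(3 \cdot 1 + 5\right)} + \frac{12}{-54}\right) 149 = -55 + \left(\frac{72}{5 \left(- \frac{1}{6}\right) \left(3 + 5\right)} + 12 \left(- \frac{1}{54}\right)\right) 149 = -55 + \left(\frac{72}{\left(- \frac{5}{6}\right) 8} - \frac{2}{9}\right) 149 = -55 + \left(\frac{72}{- \frac{20}{3}} - \frac{2}{9}\right) 149 = -55 + \left(72 \left(- \frac{3}{20}\right) - \frac{2}{9}\right) 149 = -55 + \left(- \frac{54}{5} - \frac{2}{9}\right) 149 = -55 - \frac{73904}{45} = - \frac{76379}{45}$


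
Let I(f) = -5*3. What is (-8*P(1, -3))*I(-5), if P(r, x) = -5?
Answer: -600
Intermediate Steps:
I(f) = -15
(-8*P(1, -3))*I(-5) = -8*(-5)*(-15) = 40*(-15) = -600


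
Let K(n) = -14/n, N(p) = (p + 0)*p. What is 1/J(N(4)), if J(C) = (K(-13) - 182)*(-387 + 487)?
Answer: -13/235200 ≈ -5.5272e-5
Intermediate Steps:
N(p) = p² (N(p) = p*p = p²)
J(C) = -235200/13 (J(C) = (-14/(-13) - 182)*(-387 + 487) = (-14*(-1/13) - 182)*100 = (14/13 - 182)*100 = -2352/13*100 = -235200/13)
1/J(N(4)) = 1/(-235200/13) = -13/235200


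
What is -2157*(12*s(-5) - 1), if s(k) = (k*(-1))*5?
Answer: -644943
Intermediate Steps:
s(k) = -5*k (s(k) = -k*5 = -5*k)
-2157*(12*s(-5) - 1) = -2157*(12*(-5*(-5)) - 1) = -2157*(12*25 - 1) = -2157*(300 - 1) = -2157*299 = -644943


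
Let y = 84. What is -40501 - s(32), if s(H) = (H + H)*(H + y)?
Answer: -47925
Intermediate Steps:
s(H) = 2*H*(84 + H) (s(H) = (H + H)*(H + 84) = (2*H)*(84 + H) = 2*H*(84 + H))
-40501 - s(32) = -40501 - 2*32*(84 + 32) = -40501 - 2*32*116 = -40501 - 1*7424 = -40501 - 7424 = -47925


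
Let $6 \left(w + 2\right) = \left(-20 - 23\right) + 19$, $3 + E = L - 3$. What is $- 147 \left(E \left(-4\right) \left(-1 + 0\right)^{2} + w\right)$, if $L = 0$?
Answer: $-2646$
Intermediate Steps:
$E = -6$ ($E = -3 + \left(0 - 3\right) = -3 - 3 = -6$)
$w = -6$ ($w = -2 + \frac{\left(-20 - 23\right) + 19}{6} = -2 + \frac{-43 + 19}{6} = -2 + \frac{1}{6} \left(-24\right) = -2 - 4 = -6$)
$- 147 \left(E \left(-4\right) \left(-1 + 0\right)^{2} + w\right) = - 147 \left(\left(-6\right) \left(-4\right) \left(-1 + 0\right)^{2} - 6\right) = - 147 \left(24 \left(-1\right)^{2} - 6\right) = - 147 \left(24 \cdot 1 - 6\right) = - 147 \left(24 - 6\right) = \left(-147\right) 18 = -2646$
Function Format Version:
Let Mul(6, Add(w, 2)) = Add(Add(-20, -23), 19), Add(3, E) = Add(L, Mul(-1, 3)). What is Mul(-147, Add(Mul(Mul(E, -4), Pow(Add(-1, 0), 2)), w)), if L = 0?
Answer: -2646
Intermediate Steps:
E = -6 (E = Add(-3, Add(0, Mul(-1, 3))) = Add(-3, Add(0, -3)) = Add(-3, -3) = -6)
w = -6 (w = Add(-2, Mul(Rational(1, 6), Add(Add(-20, -23), 19))) = Add(-2, Mul(Rational(1, 6), Add(-43, 19))) = Add(-2, Mul(Rational(1, 6), -24)) = Add(-2, -4) = -6)
Mul(-147, Add(Mul(Mul(E, -4), Pow(Add(-1, 0), 2)), w)) = Mul(-147, Add(Mul(Mul(-6, -4), Pow(Add(-1, 0), 2)), -6)) = Mul(-147, Add(Mul(24, Pow(-1, 2)), -6)) = Mul(-147, Add(Mul(24, 1), -6)) = Mul(-147, Add(24, -6)) = Mul(-147, 18) = -2646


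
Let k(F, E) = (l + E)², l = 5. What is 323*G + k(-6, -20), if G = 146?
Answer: 47383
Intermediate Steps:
k(F, E) = (5 + E)²
323*G + k(-6, -20) = 323*146 + (5 - 20)² = 47158 + (-15)² = 47158 + 225 = 47383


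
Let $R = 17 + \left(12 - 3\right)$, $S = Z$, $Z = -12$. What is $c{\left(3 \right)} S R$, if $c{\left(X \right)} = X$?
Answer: $-936$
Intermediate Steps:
$S = -12$
$R = 26$ ($R = 17 + \left(12 - 3\right) = 17 + 9 = 26$)
$c{\left(3 \right)} S R = 3 \left(-12\right) 26 = \left(-36\right) 26 = -936$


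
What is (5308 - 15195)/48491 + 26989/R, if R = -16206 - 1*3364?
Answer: -1502212189/948968870 ≈ -1.5830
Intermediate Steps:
R = -19570 (R = -16206 - 3364 = -19570)
(5308 - 15195)/48491 + 26989/R = (5308 - 15195)/48491 + 26989/(-19570) = -9887*1/48491 + 26989*(-1/19570) = -9887/48491 - 26989/19570 = -1502212189/948968870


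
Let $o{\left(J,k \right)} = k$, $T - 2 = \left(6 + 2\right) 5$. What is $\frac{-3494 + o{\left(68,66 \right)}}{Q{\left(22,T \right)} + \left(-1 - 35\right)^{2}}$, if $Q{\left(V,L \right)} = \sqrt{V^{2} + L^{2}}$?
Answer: $- \frac{555336}{209671} + \frac{857 \sqrt{562}}{209671} \approx -2.5517$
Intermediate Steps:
$T = 42$ ($T = 2 + \left(6 + 2\right) 5 = 2 + 8 \cdot 5 = 2 + 40 = 42$)
$Q{\left(V,L \right)} = \sqrt{L^{2} + V^{2}}$
$\frac{-3494 + o{\left(68,66 \right)}}{Q{\left(22,T \right)} + \left(-1 - 35\right)^{2}} = \frac{-3494 + 66}{\sqrt{42^{2} + 22^{2}} + \left(-1 - 35\right)^{2}} = - \frac{3428}{\sqrt{1764 + 484} + \left(-36\right)^{2}} = - \frac{3428}{\sqrt{2248} + 1296} = - \frac{3428}{2 \sqrt{562} + 1296} = - \frac{3428}{1296 + 2 \sqrt{562}}$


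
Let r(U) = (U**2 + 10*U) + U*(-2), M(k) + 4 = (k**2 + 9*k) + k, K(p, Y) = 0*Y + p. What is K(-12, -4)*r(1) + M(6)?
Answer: -16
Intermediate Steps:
K(p, Y) = p (K(p, Y) = 0 + p = p)
M(k) = -4 + k**2 + 10*k (M(k) = -4 + ((k**2 + 9*k) + k) = -4 + (k**2 + 10*k) = -4 + k**2 + 10*k)
r(U) = U**2 + 8*U (r(U) = (U**2 + 10*U) - 2*U = U**2 + 8*U)
K(-12, -4)*r(1) + M(6) = -12*(8 + 1) + (-4 + 6**2 + 10*6) = -12*9 + (-4 + 36 + 60) = -12*9 + 92 = -108 + 92 = -16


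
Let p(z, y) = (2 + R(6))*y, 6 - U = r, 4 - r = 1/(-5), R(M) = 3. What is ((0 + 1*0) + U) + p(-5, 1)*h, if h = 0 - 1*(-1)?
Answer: 34/5 ≈ 6.8000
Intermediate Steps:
r = 21/5 (r = 4 - 1/(-5) = 4 - 1*(-⅕) = 4 + ⅕ = 21/5 ≈ 4.2000)
U = 9/5 (U = 6 - 1*21/5 = 6 - 21/5 = 9/5 ≈ 1.8000)
p(z, y) = 5*y (p(z, y) = (2 + 3)*y = 5*y)
h = 1 (h = 0 + 1 = 1)
((0 + 1*0) + U) + p(-5, 1)*h = ((0 + 1*0) + 9/5) + (5*1)*1 = ((0 + 0) + 9/5) + 5*1 = (0 + 9/5) + 5 = 9/5 + 5 = 34/5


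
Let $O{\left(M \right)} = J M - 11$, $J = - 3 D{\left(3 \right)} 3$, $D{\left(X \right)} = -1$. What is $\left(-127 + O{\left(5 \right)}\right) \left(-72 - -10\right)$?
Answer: $5766$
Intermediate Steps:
$J = 9$ ($J = \left(-3\right) \left(-1\right) 3 = 3 \cdot 3 = 9$)
$O{\left(M \right)} = -11 + 9 M$ ($O{\left(M \right)} = 9 M - 11 = -11 + 9 M$)
$\left(-127 + O{\left(5 \right)}\right) \left(-72 - -10\right) = \left(-127 + \left(-11 + 9 \cdot 5\right)\right) \left(-72 - -10\right) = \left(-127 + \left(-11 + 45\right)\right) \left(-72 + 10\right) = \left(-127 + 34\right) \left(-62\right) = \left(-93\right) \left(-62\right) = 5766$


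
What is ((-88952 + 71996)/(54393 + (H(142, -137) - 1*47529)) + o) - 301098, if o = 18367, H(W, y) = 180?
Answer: -165964510/587 ≈ -2.8273e+5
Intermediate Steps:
((-88952 + 71996)/(54393 + (H(142, -137) - 1*47529)) + o) - 301098 = ((-88952 + 71996)/(54393 + (180 - 1*47529)) + 18367) - 301098 = (-16956/(54393 + (180 - 47529)) + 18367) - 301098 = (-16956/(54393 - 47349) + 18367) - 301098 = (-16956/7044 + 18367) - 301098 = (-16956*1/7044 + 18367) - 301098 = (-1413/587 + 18367) - 301098 = 10780016/587 - 301098 = -165964510/587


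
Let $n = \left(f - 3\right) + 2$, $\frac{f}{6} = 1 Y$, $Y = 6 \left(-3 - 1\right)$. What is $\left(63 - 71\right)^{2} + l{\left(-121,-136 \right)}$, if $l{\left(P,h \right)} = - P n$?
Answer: $-17481$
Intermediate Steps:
$Y = -24$ ($Y = 6 \left(-4\right) = -24$)
$f = -144$ ($f = 6 \cdot 1 \left(-24\right) = 6 \left(-24\right) = -144$)
$n = -145$ ($n = \left(-144 - 3\right) + 2 = -147 + 2 = -145$)
$l{\left(P,h \right)} = 145 P$ ($l{\left(P,h \right)} = - P \left(-145\right) = 145 P$)
$\left(63 - 71\right)^{2} + l{\left(-121,-136 \right)} = \left(63 - 71\right)^{2} + 145 \left(-121\right) = \left(-8\right)^{2} - 17545 = 64 - 17545 = -17481$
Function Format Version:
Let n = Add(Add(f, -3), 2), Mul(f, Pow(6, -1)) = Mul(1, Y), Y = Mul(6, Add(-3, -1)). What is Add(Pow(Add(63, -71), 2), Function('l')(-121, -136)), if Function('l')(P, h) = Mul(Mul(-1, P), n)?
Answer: -17481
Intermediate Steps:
Y = -24 (Y = Mul(6, -4) = -24)
f = -144 (f = Mul(6, Mul(1, -24)) = Mul(6, -24) = -144)
n = -145 (n = Add(Add(-144, -3), 2) = Add(-147, 2) = -145)
Function('l')(P, h) = Mul(145, P) (Function('l')(P, h) = Mul(Mul(-1, P), -145) = Mul(145, P))
Add(Pow(Add(63, -71), 2), Function('l')(-121, -136)) = Add(Pow(Add(63, -71), 2), Mul(145, -121)) = Add(Pow(-8, 2), -17545) = Add(64, -17545) = -17481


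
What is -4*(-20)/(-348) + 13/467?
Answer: -8209/40629 ≈ -0.20205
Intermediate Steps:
-4*(-20)/(-348) + 13/467 = 80*(-1/348) + 13*(1/467) = -20/87 + 13/467 = -8209/40629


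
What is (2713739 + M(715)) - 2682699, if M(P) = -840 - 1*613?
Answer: 29587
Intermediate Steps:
M(P) = -1453 (M(P) = -840 - 613 = -1453)
(2713739 + M(715)) - 2682699 = (2713739 - 1453) - 2682699 = 2712286 - 2682699 = 29587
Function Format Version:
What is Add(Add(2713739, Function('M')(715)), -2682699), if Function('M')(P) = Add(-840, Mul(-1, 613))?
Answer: 29587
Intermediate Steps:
Function('M')(P) = -1453 (Function('M')(P) = Add(-840, -613) = -1453)
Add(Add(2713739, Function('M')(715)), -2682699) = Add(Add(2713739, -1453), -2682699) = Add(2712286, -2682699) = 29587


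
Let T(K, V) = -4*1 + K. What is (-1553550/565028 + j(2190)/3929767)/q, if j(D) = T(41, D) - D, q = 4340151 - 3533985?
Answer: -3053153014067/895016936112071508 ≈ -3.4113e-6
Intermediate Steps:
q = 806166
T(K, V) = -4 + K
j(D) = 37 - D (j(D) = (-4 + 41) - D = 37 - D)
(-1553550/565028 + j(2190)/3929767)/q = (-1553550/565028 + (37 - 1*2190)/3929767)/806166 = (-1553550*1/565028 + (37 - 2190)*(1/3929767))*(1/806166) = (-776775/282514 - 2153*1/3929767)*(1/806166) = (-776775/282514 - 2153/3929767)*(1/806166) = -3053153014067/1110214194238*1/806166 = -3053153014067/895016936112071508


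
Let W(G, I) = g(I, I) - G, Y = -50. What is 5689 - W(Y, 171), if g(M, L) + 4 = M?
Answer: 5472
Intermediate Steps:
g(M, L) = -4 + M
W(G, I) = -4 + I - G (W(G, I) = (-4 + I) - G = -4 + I - G)
5689 - W(Y, 171) = 5689 - (-4 + 171 - 1*(-50)) = 5689 - (-4 + 171 + 50) = 5689 - 1*217 = 5689 - 217 = 5472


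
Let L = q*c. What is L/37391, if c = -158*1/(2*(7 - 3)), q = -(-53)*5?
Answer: -20935/149564 ≈ -0.13997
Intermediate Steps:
q = 265 (q = -53*(-5) = 265)
c = -79/4 (c = -158/(4*2) = -158/8 = -158*⅛ = -79/4 ≈ -19.750)
L = -20935/4 (L = 265*(-79/4) = -20935/4 ≈ -5233.8)
L/37391 = -20935/4/37391 = -20935/4*1/37391 = -20935/149564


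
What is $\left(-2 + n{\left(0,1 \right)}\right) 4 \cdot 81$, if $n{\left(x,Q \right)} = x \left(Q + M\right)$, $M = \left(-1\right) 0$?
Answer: $-648$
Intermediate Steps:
$M = 0$
$n{\left(x,Q \right)} = Q x$ ($n{\left(x,Q \right)} = x \left(Q + 0\right) = x Q = Q x$)
$\left(-2 + n{\left(0,1 \right)}\right) 4 \cdot 81 = \left(-2 + 1 \cdot 0\right) 4 \cdot 81 = \left(-2 + 0\right) 4 \cdot 81 = \left(-2\right) 4 \cdot 81 = \left(-8\right) 81 = -648$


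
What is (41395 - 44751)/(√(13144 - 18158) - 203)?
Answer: 681268/46223 + 3356*I*√5014/46223 ≈ 14.739 + 5.1411*I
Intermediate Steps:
(41395 - 44751)/(√(13144 - 18158) - 203) = -3356/(√(-5014) - 203) = -3356/(I*√5014 - 203) = -3356/(-203 + I*√5014)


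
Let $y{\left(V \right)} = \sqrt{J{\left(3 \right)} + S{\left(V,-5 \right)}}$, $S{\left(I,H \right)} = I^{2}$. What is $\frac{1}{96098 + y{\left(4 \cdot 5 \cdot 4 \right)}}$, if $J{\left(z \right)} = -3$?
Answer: $\frac{96098}{9234819207} - \frac{\sqrt{6397}}{9234819207} \approx 1.0397 \cdot 10^{-5}$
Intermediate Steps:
$y{\left(V \right)} = \sqrt{-3 + V^{2}}$
$\frac{1}{96098 + y{\left(4 \cdot 5 \cdot 4 \right)}} = \frac{1}{96098 + \sqrt{-3 + \left(4 \cdot 5 \cdot 4\right)^{2}}} = \frac{1}{96098 + \sqrt{-3 + \left(20 \cdot 4\right)^{2}}} = \frac{1}{96098 + \sqrt{-3 + 80^{2}}} = \frac{1}{96098 + \sqrt{-3 + 6400}} = \frac{1}{96098 + \sqrt{6397}}$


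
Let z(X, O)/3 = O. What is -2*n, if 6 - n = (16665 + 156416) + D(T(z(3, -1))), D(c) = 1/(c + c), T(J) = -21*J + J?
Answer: 20769001/60 ≈ 3.4615e+5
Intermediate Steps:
z(X, O) = 3*O
T(J) = -20*J
D(c) = 1/(2*c)
n = -20769001/120 (n = 6 - ((16665 + 156416) + 1/(2*((-60*(-1))))) = 6 - (173081 + 1/(2*((-20*(-3))))) = 6 - (173081 + (½)/60) = 6 - (173081 + (½)*(1/60)) = 6 - (173081 + 1/120) = 6 - 1*20769721/120 = 6 - 20769721/120 = -20769001/120 ≈ -1.7308e+5)
-2*n = -2*(-20769001/120) = 20769001/60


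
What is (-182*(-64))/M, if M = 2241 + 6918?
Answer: 11648/9159 ≈ 1.2718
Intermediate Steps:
M = 9159
(-182*(-64))/M = -182*(-64)/9159 = 11648*(1/9159) = 11648/9159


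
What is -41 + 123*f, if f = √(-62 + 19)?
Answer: -41 + 123*I*√43 ≈ -41.0 + 806.56*I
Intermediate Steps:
f = I*√43 (f = √(-43) = I*√43 ≈ 6.5574*I)
-41 + 123*f = -41 + 123*(I*√43) = -41 + 123*I*√43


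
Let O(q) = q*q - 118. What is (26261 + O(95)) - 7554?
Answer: 27614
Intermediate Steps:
O(q) = -118 + q² (O(q) = q² - 118 = -118 + q²)
(26261 + O(95)) - 7554 = (26261 + (-118 + 95²)) - 7554 = (26261 + (-118 + 9025)) - 7554 = (26261 + 8907) - 7554 = 35168 - 7554 = 27614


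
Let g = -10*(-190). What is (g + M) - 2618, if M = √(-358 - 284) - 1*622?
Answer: -1340 + I*√642 ≈ -1340.0 + 25.338*I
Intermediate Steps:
g = 1900
M = -622 + I*√642 (M = √(-642) - 622 = I*√642 - 622 = -622 + I*√642 ≈ -622.0 + 25.338*I)
(g + M) - 2618 = (1900 + (-622 + I*√642)) - 2618 = (1278 + I*√642) - 2618 = -1340 + I*√642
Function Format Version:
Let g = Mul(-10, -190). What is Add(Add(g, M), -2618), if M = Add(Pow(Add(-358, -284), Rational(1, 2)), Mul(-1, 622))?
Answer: Add(-1340, Mul(I, Pow(642, Rational(1, 2)))) ≈ Add(-1340.0, Mul(25.338, I))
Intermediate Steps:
g = 1900
M = Add(-622, Mul(I, Pow(642, Rational(1, 2)))) (M = Add(Pow(-642, Rational(1, 2)), -622) = Add(Mul(I, Pow(642, Rational(1, 2))), -622) = Add(-622, Mul(I, Pow(642, Rational(1, 2)))) ≈ Add(-622.00, Mul(25.338, I)))
Add(Add(g, M), -2618) = Add(Add(1900, Add(-622, Mul(I, Pow(642, Rational(1, 2))))), -2618) = Add(Add(1278, Mul(I, Pow(642, Rational(1, 2)))), -2618) = Add(-1340, Mul(I, Pow(642, Rational(1, 2))))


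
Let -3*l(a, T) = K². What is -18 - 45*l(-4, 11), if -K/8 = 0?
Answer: -18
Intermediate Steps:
K = 0 (K = -8*0 = 0)
l(a, T) = 0 (l(a, T) = -⅓*0² = -⅓*0 = 0)
-18 - 45*l(-4, 11) = -18 - 45*0 = -18 + 0 = -18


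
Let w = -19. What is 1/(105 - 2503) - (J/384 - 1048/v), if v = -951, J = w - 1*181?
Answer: -10610365/18243984 ≈ -0.58158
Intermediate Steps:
J = -200 (J = -19 - 1*181 = -19 - 181 = -200)
1/(105 - 2503) - (J/384 - 1048/v) = 1/(105 - 2503) - (-200/384 - 1048/(-951)) = 1/(-2398) - (-200*1/384 - 1048*(-1/951)) = -1/2398 - (-25/48 + 1048/951) = -1/2398 - 1*8843/15216 = -1/2398 - 8843/15216 = -10610365/18243984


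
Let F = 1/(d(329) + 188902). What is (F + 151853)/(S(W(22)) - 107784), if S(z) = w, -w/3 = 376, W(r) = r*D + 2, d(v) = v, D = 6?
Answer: -7183823761/5152381668 ≈ -1.3943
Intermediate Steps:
W(r) = 2 + 6*r (W(r) = r*6 + 2 = 6*r + 2 = 2 + 6*r)
w = -1128 (w = -3*376 = -1128)
S(z) = -1128
F = 1/189231 (F = 1/(329 + 188902) = 1/189231 ≈ 5.2845e-6)
(F + 151853)/(S(W(22)) - 107784) = (1/189231 + 151853)/(-1128 - 107784) = (28735295044/189231)/(-108912) = (28735295044/189231)*(-1/108912) = -7183823761/5152381668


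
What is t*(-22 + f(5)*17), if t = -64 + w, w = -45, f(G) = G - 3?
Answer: -1308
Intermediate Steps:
f(G) = -3 + G
t = -109 (t = -64 - 45 = -109)
t*(-22 + f(5)*17) = -109*(-22 + (-3 + 5)*17) = -109*(-22 + 2*17) = -109*(-22 + 34) = -109*12 = -1308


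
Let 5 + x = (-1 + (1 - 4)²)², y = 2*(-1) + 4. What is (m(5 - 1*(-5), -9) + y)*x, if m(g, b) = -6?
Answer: -236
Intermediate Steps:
y = 2 (y = -2 + 4 = 2)
x = 59 (x = -5 + (-1 + (1 - 4)²)² = -5 + (-1 + (-3)²)² = -5 + (-1 + 9)² = -5 + 8² = -5 + 64 = 59)
(m(5 - 1*(-5), -9) + y)*x = (-6 + 2)*59 = -4*59 = -236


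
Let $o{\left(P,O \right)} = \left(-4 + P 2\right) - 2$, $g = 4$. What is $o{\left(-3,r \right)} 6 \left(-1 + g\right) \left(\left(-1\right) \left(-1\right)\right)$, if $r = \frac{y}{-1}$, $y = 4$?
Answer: $-216$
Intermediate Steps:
$r = -4$ ($r = \frac{4}{-1} = 4 \left(-1\right) = -4$)
$o{\left(P,O \right)} = -6 + 2 P$ ($o{\left(P,O \right)} = \left(-4 + 2 P\right) - 2 = -6 + 2 P$)
$o{\left(-3,r \right)} 6 \left(-1 + g\right) \left(\left(-1\right) \left(-1\right)\right) = \left(-6 + 2 \left(-3\right)\right) 6 \left(-1 + 4\right) \left(\left(-1\right) \left(-1\right)\right) = \left(-6 - 6\right) 6 \cdot 3 \cdot 1 = \left(-12\right) 6 \cdot 3 = \left(-72\right) 3 = -216$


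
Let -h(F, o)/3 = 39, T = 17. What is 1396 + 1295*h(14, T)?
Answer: -150119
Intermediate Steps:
h(F, o) = -117 (h(F, o) = -3*39 = -117)
1396 + 1295*h(14, T) = 1396 + 1295*(-117) = 1396 - 151515 = -150119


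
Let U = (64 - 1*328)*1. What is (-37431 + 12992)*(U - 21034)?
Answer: 520501822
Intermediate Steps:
U = -264 (U = (64 - 328)*1 = -264*1 = -264)
(-37431 + 12992)*(U - 21034) = (-37431 + 12992)*(-264 - 21034) = -24439*(-21298) = 520501822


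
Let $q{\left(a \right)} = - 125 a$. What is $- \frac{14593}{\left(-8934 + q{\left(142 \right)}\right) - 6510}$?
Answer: $\frac{14593}{33194} \approx 0.43963$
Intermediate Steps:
$- \frac{14593}{\left(-8934 + q{\left(142 \right)}\right) - 6510} = - \frac{14593}{\left(-8934 - 17750\right) - 6510} = - \frac{14593}{-26684 - 6510} = - \frac{14593}{-33194} = \left(-14593\right) \left(- \frac{1}{33194}\right) = \frac{14593}{33194}$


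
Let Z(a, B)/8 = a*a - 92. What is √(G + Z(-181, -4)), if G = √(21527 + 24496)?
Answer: √(261352 + 23*√87) ≈ 511.44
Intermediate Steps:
Z(a, B) = -736 + 8*a² (Z(a, B) = 8*(a*a - 92) = 8*(a² - 92) = 8*(-92 + a²) = -736 + 8*a²)
G = 23*√87 (G = √46023 = 23*√87 ≈ 214.53)
√(G + Z(-181, -4)) = √(23*√87 + (-736 + 8*(-181)²)) = √(23*√87 + (-736 + 8*32761)) = √(23*√87 + (-736 + 262088)) = √(23*√87 + 261352) = √(261352 + 23*√87)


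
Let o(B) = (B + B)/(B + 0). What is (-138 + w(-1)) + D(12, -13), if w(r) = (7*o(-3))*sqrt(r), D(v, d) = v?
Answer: -126 + 14*I ≈ -126.0 + 14.0*I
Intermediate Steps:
o(B) = 2 (o(B) = (2*B)/B = 2)
w(r) = 14*sqrt(r) (w(r) = (7*2)*sqrt(r) = 14*sqrt(r))
(-138 + w(-1)) + D(12, -13) = (-138 + 14*sqrt(-1)) + 12 = (-138 + 14*I) + 12 = -126 + 14*I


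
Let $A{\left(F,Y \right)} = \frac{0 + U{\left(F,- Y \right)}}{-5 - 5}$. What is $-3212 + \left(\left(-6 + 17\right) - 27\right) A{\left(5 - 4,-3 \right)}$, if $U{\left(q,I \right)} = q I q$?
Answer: $- \frac{16036}{5} \approx -3207.2$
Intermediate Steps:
$U{\left(q,I \right)} = I q^{2}$ ($U{\left(q,I \right)} = I q q = I q^{2}$)
$A{\left(F,Y \right)} = \frac{Y F^{2}}{10}$ ($A{\left(F,Y \right)} = \frac{0 + - Y F^{2}}{-5 - 5} = \frac{0 - Y F^{2}}{-10} = - Y F^{2} \left(- \frac{1}{10}\right) = \frac{Y F^{2}}{10}$)
$-3212 + \left(\left(-6 + 17\right) - 27\right) A{\left(5 - 4,-3 \right)} = -3212 + \left(\left(-6 + 17\right) - 27\right) \frac{1}{10} \left(-3\right) \left(5 - 4\right)^{2} = -3212 + \left(11 - 27\right) \frac{1}{10} \left(-3\right) \left(5 - 4\right)^{2} = -3212 - 16 \cdot \frac{1}{10} \left(-3\right) 1^{2} = -3212 - 16 \cdot \frac{1}{10} \left(-3\right) 1 = -3212 - - \frac{24}{5} = -3212 + \frac{24}{5} = - \frac{16036}{5}$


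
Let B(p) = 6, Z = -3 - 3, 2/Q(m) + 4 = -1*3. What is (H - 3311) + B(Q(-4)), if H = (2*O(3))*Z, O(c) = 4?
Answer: -3353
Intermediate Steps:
Q(m) = -2/7 (Q(m) = 2/(-4 - 1*3) = 2/(-4 - 3) = 2/(-7) = 2*(-1/7) = -2/7)
Z = -6
H = -48 (H = (2*4)*(-6) = 8*(-6) = -48)
(H - 3311) + B(Q(-4)) = (-48 - 3311) + 6 = -3359 + 6 = -3353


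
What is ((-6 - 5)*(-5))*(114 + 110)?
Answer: 12320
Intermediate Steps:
((-6 - 5)*(-5))*(114 + 110) = -11*(-5)*224 = 55*224 = 12320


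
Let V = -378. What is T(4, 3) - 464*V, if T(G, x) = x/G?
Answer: 701571/4 ≈ 1.7539e+5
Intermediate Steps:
T(4, 3) - 464*V = 3/4 - 464*(-378) = 3*(¼) + 175392 = ¾ + 175392 = 701571/4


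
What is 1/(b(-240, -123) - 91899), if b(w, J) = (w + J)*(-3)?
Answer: -1/90810 ≈ -1.1012e-5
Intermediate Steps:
b(w, J) = -3*J - 3*w (b(w, J) = (J + w)*(-3) = -3*J - 3*w)
1/(b(-240, -123) - 91899) = 1/((-3*(-123) - 3*(-240)) - 91899) = 1/((369 + 720) - 91899) = 1/(1089 - 91899) = 1/(-90810) = -1/90810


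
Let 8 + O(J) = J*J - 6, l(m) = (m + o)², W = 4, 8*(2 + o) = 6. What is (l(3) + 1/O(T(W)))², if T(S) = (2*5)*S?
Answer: 1510488225/160985344 ≈ 9.3828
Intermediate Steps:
o = -5/4 (o = -2 + (⅛)*6 = -2 + ¾ = -5/4 ≈ -1.2500)
T(S) = 10*S
l(m) = (-5/4 + m)² (l(m) = (m - 5/4)² = (-5/4 + m)²)
O(J) = -14 + J² (O(J) = -8 + (J*J - 6) = -8 + (J² - 6) = -8 + (-6 + J²) = -14 + J²)
(l(3) + 1/O(T(W)))² = ((-5 + 4*3)²/16 + 1/(-14 + (10*4)²))² = ((-5 + 12)²/16 + 1/(-14 + 40²))² = ((1/16)*7² + 1/(-14 + 1600))² = ((1/16)*49 + 1/1586)² = (49/16 + 1/1586)² = (38865/12688)² = 1510488225/160985344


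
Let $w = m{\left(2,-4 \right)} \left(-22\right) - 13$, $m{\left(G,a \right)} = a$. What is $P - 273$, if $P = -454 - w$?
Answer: $-802$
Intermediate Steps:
$w = 75$ ($w = \left(-4\right) \left(-22\right) - 13 = 88 - 13 = 75$)
$P = -529$ ($P = -454 - 75 = -529$)
$P - 273 = -529 - 273 = -802$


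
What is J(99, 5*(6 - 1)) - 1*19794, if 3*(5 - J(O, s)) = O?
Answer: -19822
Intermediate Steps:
J(O, s) = 5 - O/3
J(99, 5*(6 - 1)) - 1*19794 = (5 - ⅓*99) - 1*19794 = (5 - 33) - 19794 = -28 - 19794 = -19822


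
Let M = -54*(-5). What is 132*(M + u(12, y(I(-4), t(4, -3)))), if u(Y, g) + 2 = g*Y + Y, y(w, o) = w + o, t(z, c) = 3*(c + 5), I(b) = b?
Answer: 40128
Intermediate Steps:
t(z, c) = 15 + 3*c (t(z, c) = 3*(5 + c) = 15 + 3*c)
y(w, o) = o + w
u(Y, g) = -2 + Y + Y*g (u(Y, g) = -2 + (g*Y + Y) = -2 + (Y*g + Y) = -2 + (Y + Y*g) = -2 + Y + Y*g)
M = 270
132*(M + u(12, y(I(-4), t(4, -3)))) = 132*(270 + (-2 + 12 + 12*((15 + 3*(-3)) - 4))) = 132*(270 + (-2 + 12 + 12*((15 - 9) - 4))) = 132*(270 + (-2 + 12 + 12*(6 - 4))) = 132*(270 + (-2 + 12 + 12*2)) = 132*(270 + (-2 + 12 + 24)) = 132*(270 + 34) = 132*304 = 40128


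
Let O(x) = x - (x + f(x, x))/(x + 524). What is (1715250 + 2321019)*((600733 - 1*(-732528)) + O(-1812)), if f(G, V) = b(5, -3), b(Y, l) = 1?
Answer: 6921815875346769/1288 ≈ 5.3741e+12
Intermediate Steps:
f(G, V) = 1
O(x) = x - (1 + x)/(524 + x) (O(x) = x - (x + 1)/(x + 524) = x - (1 + x)/(524 + x))
(1715250 + 2321019)*((600733 - 1*(-732528)) + O(-1812)) = (1715250 + 2321019)*((600733 - 1*(-732528)) + (-1 + (-1812)² + 523*(-1812))/(524 - 1812)) = 4036269*((600733 + 732528) + (-1 + 3283344 - 947676)/(-1288)) = 4036269*(1333261 - 1/1288*2335667) = 4036269*(1333261 - 2335667/1288) = 4036269*(1714904501/1288) = 6921815875346769/1288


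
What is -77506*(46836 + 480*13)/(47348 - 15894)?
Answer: -2056854228/15727 ≈ -1.3078e+5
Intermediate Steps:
-77506*(46836 + 480*13)/(47348 - 15894) = -77506/(31454/(46836 + 6240)) = -77506/(31454/53076) = -77506/(31454*(1/53076)) = -77506/15727/26538 = -77506*26538/15727 = -2056854228/15727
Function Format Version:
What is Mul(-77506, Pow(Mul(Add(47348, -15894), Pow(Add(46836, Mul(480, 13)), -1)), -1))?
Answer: Rational(-2056854228, 15727) ≈ -1.3078e+5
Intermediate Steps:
Mul(-77506, Pow(Mul(Add(47348, -15894), Pow(Add(46836, Mul(480, 13)), -1)), -1)) = Mul(-77506, Pow(Mul(31454, Pow(Add(46836, 6240), -1)), -1)) = Mul(-77506, Pow(Mul(31454, Pow(53076, -1)), -1)) = Mul(-77506, Pow(Mul(31454, Rational(1, 53076)), -1)) = Mul(-77506, Pow(Rational(15727, 26538), -1)) = Mul(-77506, Rational(26538, 15727)) = Rational(-2056854228, 15727)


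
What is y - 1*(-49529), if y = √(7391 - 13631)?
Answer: 49529 + 4*I*√390 ≈ 49529.0 + 78.994*I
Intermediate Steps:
y = 4*I*√390 (y = √(-6240) = 4*I*√390 ≈ 78.994*I)
y - 1*(-49529) = 4*I*√390 - 1*(-49529) = 4*I*√390 + 49529 = 49529 + 4*I*√390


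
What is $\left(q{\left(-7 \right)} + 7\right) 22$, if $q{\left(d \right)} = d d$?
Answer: $1232$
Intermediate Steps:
$q{\left(d \right)} = d^{2}$
$\left(q{\left(-7 \right)} + 7\right) 22 = \left(\left(-7\right)^{2} + 7\right) 22 = \left(49 + 7\right) 22 = 56 \cdot 22 = 1232$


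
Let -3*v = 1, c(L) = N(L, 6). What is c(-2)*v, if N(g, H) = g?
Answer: ⅔ ≈ 0.66667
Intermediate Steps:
c(L) = L
v = -⅓ (v = -⅓*1 = -⅓ ≈ -0.33333)
c(-2)*v = -2*(-⅓) = ⅔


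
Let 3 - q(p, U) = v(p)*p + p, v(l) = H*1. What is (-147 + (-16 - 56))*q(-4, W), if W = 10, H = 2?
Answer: -3285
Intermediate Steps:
v(l) = 2 (v(l) = 2*1 = 2)
q(p, U) = 3 - 3*p (q(p, U) = 3 - (2*p + p) = 3 - 3*p)
(-147 + (-16 - 56))*q(-4, W) = (-147 + (-16 - 56))*(3 - 3*(-4)) = (-147 - 72)*(3 + 12) = -219*15 = -3285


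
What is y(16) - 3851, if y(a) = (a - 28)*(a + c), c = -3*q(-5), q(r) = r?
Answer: -4223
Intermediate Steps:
c = 15 (c = -3*(-5) = 15)
y(a) = (-28 + a)*(15 + a) (y(a) = (a - 28)*(a + 15) = (-28 + a)*(15 + a))
y(16) - 3851 = (-420 + 16**2 - 13*16) - 3851 = (-420 + 256 - 208) - 3851 = -372 - 3851 = -4223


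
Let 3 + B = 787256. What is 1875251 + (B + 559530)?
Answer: 3222034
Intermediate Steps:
B = 787253 (B = -3 + 787256 = 787253)
1875251 + (B + 559530) = 1875251 + (787253 + 559530) = 1875251 + 1346783 = 3222034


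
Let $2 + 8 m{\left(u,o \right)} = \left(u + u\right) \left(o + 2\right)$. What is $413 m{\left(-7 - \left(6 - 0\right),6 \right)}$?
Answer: $- \frac{43365}{4} \approx -10841.0$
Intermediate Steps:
$m{\left(u,o \right)} = - \frac{1}{4} + \frac{u \left(2 + o\right)}{4}$ ($m{\left(u,o \right)} = - \frac{1}{4} + \frac{\left(u + u\right) \left(o + 2\right)}{8} = - \frac{1}{4} + \frac{2 u \left(2 + o\right)}{8} = - \frac{1}{4} + \frac{u \left(2 + o\right)}{4}$)
$413 m{\left(-7 - \left(6 - 0\right),6 \right)} = 413 \left(- \frac{1}{4} + \frac{-7 - \left(6 - 0\right)}{2} + \frac{1}{4} \cdot 6 \left(-7 - \left(6 - 0\right)\right)\right) = 413 \left(- \frac{1}{4} + \frac{-7 - \left(6 + 0\right)}{2} + \frac{1}{4} \cdot 6 \left(-7 - \left(6 + 0\right)\right)\right) = 413 \left(- \frac{1}{4} + \frac{-7 - 6}{2} + \frac{1}{4} \cdot 6 \left(-7 - 6\right)\right) = 413 \left(- \frac{1}{4} + \frac{1}{2} \left(-13\right) + \frac{1}{4} \cdot 6 \left(-13\right)\right) = 413 \left(- \frac{1}{4} - \frac{13}{2} - \frac{39}{2}\right) = 413 \left(- \frac{105}{4}\right) = - \frac{43365}{4}$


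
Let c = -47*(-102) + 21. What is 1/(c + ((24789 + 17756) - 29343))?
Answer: 1/18017 ≈ 5.5503e-5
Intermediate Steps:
c = 4815 (c = 4794 + 21 = 4815)
1/(c + ((24789 + 17756) - 29343)) = 1/(4815 + ((24789 + 17756) - 29343)) = 1/(4815 + (42545 - 29343)) = 1/(4815 + 13202) = 1/18017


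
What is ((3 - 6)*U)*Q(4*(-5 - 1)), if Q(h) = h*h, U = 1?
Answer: -1728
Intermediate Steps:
Q(h) = h**2
((3 - 6)*U)*Q(4*(-5 - 1)) = ((3 - 6)*1)*(4*(-5 - 1))**2 = (-3*1)*(4*(-6))**2 = -3*(-24)**2 = -3*576 = -1728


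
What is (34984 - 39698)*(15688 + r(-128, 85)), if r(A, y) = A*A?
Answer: -151187408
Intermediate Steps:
r(A, y) = A²
(34984 - 39698)*(15688 + r(-128, 85)) = (34984 - 39698)*(15688 + (-128)²) = -4714*(15688 + 16384) = -4714*32072 = -151187408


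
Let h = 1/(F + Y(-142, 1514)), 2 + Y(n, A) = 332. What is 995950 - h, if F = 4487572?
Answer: 4469725996899/4487902 ≈ 9.9595e+5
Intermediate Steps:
Y(n, A) = 330 (Y(n, A) = -2 + 332 = 330)
h = 1/4487902 (h = 1/(4487572 + 330) = 1/4487902 ≈ 2.2282e-7)
995950 - h = 995950 - 1*1/4487902 = 995950 - 1/4487902 = 4469725996899/4487902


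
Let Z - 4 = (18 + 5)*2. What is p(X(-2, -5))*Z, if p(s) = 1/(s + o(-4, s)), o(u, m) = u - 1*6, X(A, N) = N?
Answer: -10/3 ≈ -3.3333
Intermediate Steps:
o(u, m) = -6 + u (o(u, m) = u - 6 = -6 + u)
p(s) = 1/(-10 + s) (p(s) = 1/(s + (-6 - 4)) = 1/(s - 10) = 1/(-10 + s))
Z = 50 (Z = 4 + (18 + 5)*2 = 4 + 23*2 = 4 + 46 = 50)
p(X(-2, -5))*Z = 50/(-10 - 5) = 50/(-15) = -1/15*50 = -10/3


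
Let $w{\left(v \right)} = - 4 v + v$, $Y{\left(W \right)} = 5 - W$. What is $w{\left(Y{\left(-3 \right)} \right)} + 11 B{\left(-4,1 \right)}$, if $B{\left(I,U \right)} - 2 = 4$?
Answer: $42$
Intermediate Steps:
$B{\left(I,U \right)} = 6$ ($B{\left(I,U \right)} = 2 + 4 = 6$)
$w{\left(v \right)} = - 3 v$
$w{\left(Y{\left(-3 \right)} \right)} + 11 B{\left(-4,1 \right)} = - 3 \left(5 - -3\right) + 11 \cdot 6 = - 3 \left(5 + 3\right) + 66 = \left(-3\right) 8 + 66 = -24 + 66 = 42$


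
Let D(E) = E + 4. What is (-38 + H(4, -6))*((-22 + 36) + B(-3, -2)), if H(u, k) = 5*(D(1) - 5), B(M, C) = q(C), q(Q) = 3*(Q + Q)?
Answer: -76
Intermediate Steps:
D(E) = 4 + E
q(Q) = 6*Q (q(Q) = 3*(2*Q) = 6*Q)
B(M, C) = 6*C
H(u, k) = 0 (H(u, k) = 5*((4 + 1) - 5) = 5*(5 - 5) = 5*0 = 0)
(-38 + H(4, -6))*((-22 + 36) + B(-3, -2)) = (-38 + 0)*((-22 + 36) + 6*(-2)) = -38*(14 - 12) = -38*2 = -76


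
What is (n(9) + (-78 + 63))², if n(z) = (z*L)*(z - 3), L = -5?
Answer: 81225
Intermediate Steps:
n(z) = -5*z*(-3 + z) (n(z) = (z*(-5))*(z - 3) = (-5*z)*(-3 + z) = -5*z*(-3 + z))
(n(9) + (-78 + 63))² = (5*9*(3 - 1*9) + (-78 + 63))² = (5*9*(3 - 9) - 15)² = (5*9*(-6) - 15)² = (-270 - 15)² = (-285)² = 81225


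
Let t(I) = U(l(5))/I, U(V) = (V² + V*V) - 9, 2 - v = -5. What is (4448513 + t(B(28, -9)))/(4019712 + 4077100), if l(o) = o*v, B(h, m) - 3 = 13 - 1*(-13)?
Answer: 64504659/117403774 ≈ 0.54943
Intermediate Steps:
v = 7 (v = 2 - 1*(-5) = 2 + 5 = 7)
B(h, m) = 29 (B(h, m) = 3 + (13 - 1*(-13)) = 3 + (13 + 13) = 3 + 26 = 29)
l(o) = 7*o (l(o) = o*7 = 7*o)
U(V) = -9 + 2*V² (U(V) = (V² + V²) - 9 = 2*V² - 9 = -9 + 2*V²)
t(I) = 2441/I (t(I) = (-9 + 2*(7*5)²)/I = (-9 + 2*35²)/I = (-9 + 2*1225)/I = (-9 + 2450)/I = 2441/I)
(4448513 + t(B(28, -9)))/(4019712 + 4077100) = (4448513 + 2441/29)/(4019712 + 4077100) = (4448513 + 2441*(1/29))/8096812 = (4448513 + 2441/29)*(1/8096812) = (129009318/29)*(1/8096812) = 64504659/117403774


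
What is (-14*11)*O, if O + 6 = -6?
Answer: 1848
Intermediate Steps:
O = -12 (O = -6 - 6 = -12)
(-14*11)*O = -14*11*(-12) = -154*(-12) = 1848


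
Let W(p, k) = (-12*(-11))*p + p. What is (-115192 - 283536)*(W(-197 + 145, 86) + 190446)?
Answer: -73178549840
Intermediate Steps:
W(p, k) = 133*p (W(p, k) = 132*p + p = 133*p)
(-115192 - 283536)*(W(-197 + 145, 86) + 190446) = (-115192 - 283536)*(133*(-197 + 145) + 190446) = -398728*(133*(-52) + 190446) = -398728*(-6916 + 190446) = -398728*183530 = -73178549840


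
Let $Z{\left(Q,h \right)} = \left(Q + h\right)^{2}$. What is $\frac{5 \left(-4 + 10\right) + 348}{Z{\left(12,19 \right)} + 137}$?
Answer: $\frac{21}{61} \approx 0.34426$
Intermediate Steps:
$\frac{5 \left(-4 + 10\right) + 348}{Z{\left(12,19 \right)} + 137} = \frac{5 \left(-4 + 10\right) + 348}{\left(12 + 19\right)^{2} + 137} = \frac{5 \cdot 6 + 348}{31^{2} + 137} = \frac{30 + 348}{961 + 137} = \frac{378}{1098} = 378 \cdot \frac{1}{1098} = \frac{21}{61}$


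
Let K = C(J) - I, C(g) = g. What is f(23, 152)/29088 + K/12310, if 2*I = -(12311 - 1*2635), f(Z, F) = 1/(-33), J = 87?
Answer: 472751489/1181641824 ≈ 0.40008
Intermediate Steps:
f(Z, F) = -1/33
I = -4838 (I = (-(12311 - 1*2635))/2 = (-(12311 - 2635))/2 = (-1*9676)/2 = (½)*(-9676) = -4838)
K = 4925 (K = 87 - 1*(-4838) = 87 + 4838 = 4925)
f(23, 152)/29088 + K/12310 = -1/33/29088 + 4925/12310 = -1/33*1/29088 + 4925*(1/12310) = -1/959904 + 985/2462 = 472751489/1181641824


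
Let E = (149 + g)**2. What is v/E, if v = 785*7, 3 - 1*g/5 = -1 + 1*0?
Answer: 5495/28561 ≈ 0.19240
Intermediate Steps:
g = 20 (g = 15 - 5*(-1 + 1*0) = 15 - 5*(-1 + 0) = 15 - 5*(-1) = 15 + 5 = 20)
v = 5495
E = 28561 (E = (149 + 20)**2 = 169**2 = 28561)
v/E = 5495/28561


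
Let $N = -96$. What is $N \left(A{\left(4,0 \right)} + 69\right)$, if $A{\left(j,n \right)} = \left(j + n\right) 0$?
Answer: $-6624$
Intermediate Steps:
$A{\left(j,n \right)} = 0$
$N \left(A{\left(4,0 \right)} + 69\right) = - 96 \left(0 + 69\right) = \left(-96\right) 69 = -6624$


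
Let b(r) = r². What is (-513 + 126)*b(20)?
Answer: -154800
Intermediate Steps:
(-513 + 126)*b(20) = (-513 + 126)*20² = -387*400 = -154800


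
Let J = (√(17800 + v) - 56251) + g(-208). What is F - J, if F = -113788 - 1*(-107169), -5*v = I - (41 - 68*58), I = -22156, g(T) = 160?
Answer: 49472 - 3*√59585/5 ≈ 49326.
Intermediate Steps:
v = 18253/5 (v = -(-22156 - (41 - 68*58))/5 = -(-22156 - (41 - 3944))/5 = -(-22156 - 1*(-3903))/5 = -(-22156 + 3903)/5 = -⅕*(-18253) = 18253/5 ≈ 3650.6)
F = -6619 (F = -113788 + 107169 = -6619)
J = -56091 + 3*√59585/5 (J = (√(17800 + 18253/5) - 56251) + 160 = (√(107253/5) - 56251) + 160 = (3*√59585/5 - 56251) + 160 = (-56251 + 3*√59585/5) + 160 = -56091 + 3*√59585/5 ≈ -55945.)
F - J = -6619 - (-56091 + 3*√59585/5) = -6619 + (56091 - 3*√59585/5) = 49472 - 3*√59585/5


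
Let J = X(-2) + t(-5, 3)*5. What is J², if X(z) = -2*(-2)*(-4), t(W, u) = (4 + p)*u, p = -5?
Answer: 961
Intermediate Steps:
t(W, u) = -u (t(W, u) = (4 - 5)*u = -u)
X(z) = -16 (X(z) = 4*(-4) = -16)
J = -31 (J = -16 - 1*3*5 = -16 - 3*5 = -16 - 15 = -31)
J² = (-31)² = 961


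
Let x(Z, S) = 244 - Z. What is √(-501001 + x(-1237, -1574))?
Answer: 8*I*√7805 ≈ 706.77*I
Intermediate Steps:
√(-501001 + x(-1237, -1574)) = √(-501001 + (244 - 1*(-1237))) = √(-501001 + (244 + 1237)) = √(-501001 + 1481) = √(-499520) = 8*I*√7805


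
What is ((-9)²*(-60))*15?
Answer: -72900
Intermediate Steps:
((-9)²*(-60))*15 = (81*(-60))*15 = -4860*15 = -72900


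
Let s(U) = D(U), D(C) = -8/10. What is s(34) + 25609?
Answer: 128041/5 ≈ 25608.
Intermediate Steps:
D(C) = -⅘ (D(C) = -8*⅒ = -⅘)
s(U) = -⅘
s(34) + 25609 = -⅘ + 25609 = 128041/5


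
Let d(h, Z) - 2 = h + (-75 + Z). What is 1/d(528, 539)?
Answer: 1/994 ≈ 0.0010060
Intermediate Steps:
d(h, Z) = -73 + Z + h (d(h, Z) = 2 + (h + (-75 + Z)) = 2 + (-75 + Z + h) = -73 + Z + h)
1/d(528, 539) = 1/(-73 + 539 + 528) = 1/994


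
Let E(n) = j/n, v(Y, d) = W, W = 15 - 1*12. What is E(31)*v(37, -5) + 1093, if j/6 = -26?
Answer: 33415/31 ≈ 1077.9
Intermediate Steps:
j = -156 (j = 6*(-26) = -156)
W = 3 (W = 15 - 12 = 3)
v(Y, d) = 3
E(n) = -156/n
E(31)*v(37, -5) + 1093 = -156/31*3 + 1093 = -468/31 + 1093 = 33415/31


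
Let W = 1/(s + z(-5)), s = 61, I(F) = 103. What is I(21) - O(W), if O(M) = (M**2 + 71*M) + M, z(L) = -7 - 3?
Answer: 264230/2601 ≈ 101.59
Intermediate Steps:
z(L) = -10
W = 1/51 (W = 1/(61 - 10) = 1/51 ≈ 0.019608)
O(M) = M**2 + 72*M
I(21) - O(W) = 103 - (72 + 1/51)/51 = 103 - 3673/(51*51) = 103 - 1*3673/2601 = 103 - 3673/2601 = 264230/2601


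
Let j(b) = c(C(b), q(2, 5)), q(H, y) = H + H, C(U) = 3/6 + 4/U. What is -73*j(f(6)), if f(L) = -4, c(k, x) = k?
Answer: 73/2 ≈ 36.500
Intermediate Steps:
C(U) = 1/2 + 4/U (C(U) = 3*(1/6) + 4/U = 1/2 + 4/U)
q(H, y) = 2*H
j(b) = (8 + b)/(2*b)
-73*j(f(6)) = -73*(8 - 4)/(2*(-4)) = -73*(-1)*4/(2*4) = -73*(-1/2) = 73/2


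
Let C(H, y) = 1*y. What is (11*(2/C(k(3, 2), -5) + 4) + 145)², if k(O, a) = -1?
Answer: 851929/25 ≈ 34077.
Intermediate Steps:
C(H, y) = y
(11*(2/C(k(3, 2), -5) + 4) + 145)² = (11*(2/(-5) + 4) + 145)² = (11*(2*(-⅕) + 4) + 145)² = (11*(-⅖ + 4) + 145)² = (11*(18/5) + 145)² = (198/5 + 145)² = (923/5)² = 851929/25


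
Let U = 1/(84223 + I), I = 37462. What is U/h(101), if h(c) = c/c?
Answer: 1/121685 ≈ 8.2179e-6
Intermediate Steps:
h(c) = 1
U = 1/121685 (U = 1/(84223 + 37462) = 1/121685 ≈ 8.2179e-6)
U/h(101) = (1/121685)/1 = (1/121685)*1 = 1/121685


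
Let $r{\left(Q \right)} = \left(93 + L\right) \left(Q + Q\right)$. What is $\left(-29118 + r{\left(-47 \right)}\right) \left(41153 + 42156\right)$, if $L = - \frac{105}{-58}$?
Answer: $- \frac{91879413375}{29} \approx -3.1683 \cdot 10^{9}$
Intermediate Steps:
$L = \frac{105}{58}$ ($L = \left(-105\right) \left(- \frac{1}{58}\right) = \frac{105}{58} \approx 1.8103$)
$r{\left(Q \right)} = \frac{5499 Q}{29}$ ($r{\left(Q \right)} = \left(93 + \frac{105}{58}\right) \left(Q + Q\right) = \frac{5499 \cdot 2 Q}{58} = \frac{5499 Q}{29}$)
$\left(-29118 + r{\left(-47 \right)}\right) \left(41153 + 42156\right) = \left(-29118 + \frac{5499}{29} \left(-47\right)\right) \left(41153 + 42156\right) = \left(-29118 - \frac{258453}{29}\right) 83309 = \left(- \frac{1102875}{29}\right) 83309 = - \frac{91879413375}{29}$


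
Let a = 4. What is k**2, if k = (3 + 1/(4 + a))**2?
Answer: 390625/4096 ≈ 95.367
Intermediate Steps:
k = 625/64 (k = (3 + 1/(4 + 4))**2 = (3 + 1/8)**2 = (25/8)**2 = 625/64 ≈ 9.7656)
k**2 = (625/64)**2 = 390625/4096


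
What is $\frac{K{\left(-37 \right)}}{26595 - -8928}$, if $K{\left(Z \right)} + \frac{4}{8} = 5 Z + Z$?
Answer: $- \frac{445}{71046} \approx -0.0062635$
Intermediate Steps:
$K{\left(Z \right)} = - \frac{1}{2} + 6 Z$ ($K{\left(Z \right)} = - \frac{1}{2} + \left(5 Z + Z\right) = - \frac{1}{2} + 6 Z$)
$\frac{K{\left(-37 \right)}}{26595 - -8928} = \frac{- \frac{1}{2} + 6 \left(-37\right)}{26595 - -8928} = \frac{- \frac{1}{2} - 222}{26595 + 8928} = - \frac{445}{2 \cdot 35523} = \left(- \frac{445}{2}\right) \frac{1}{35523} = - \frac{445}{71046}$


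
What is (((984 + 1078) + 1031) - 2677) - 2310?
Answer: -1894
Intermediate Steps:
(((984 + 1078) + 1031) - 2677) - 2310 = ((2062 + 1031) - 2677) - 2310 = (3093 - 2677) - 2310 = 416 - 2310 = -1894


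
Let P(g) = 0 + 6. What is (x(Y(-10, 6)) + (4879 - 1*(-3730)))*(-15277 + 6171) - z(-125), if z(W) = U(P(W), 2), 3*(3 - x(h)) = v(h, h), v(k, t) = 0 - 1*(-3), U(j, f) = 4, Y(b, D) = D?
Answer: -78411770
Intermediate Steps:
P(g) = 6
v(k, t) = 3 (v(k, t) = 0 + 3 = 3)
x(h) = 2 (x(h) = 3 - ⅓*3 = 3 - 1 = 2)
z(W) = 4
(x(Y(-10, 6)) + (4879 - 1*(-3730)))*(-15277 + 6171) - z(-125) = (2 + (4879 - 1*(-3730)))*(-15277 + 6171) - 1*4 = (2 + (4879 + 3730))*(-9106) - 4 = (2 + 8609)*(-9106) - 4 = 8611*(-9106) - 4 = -78411766 - 4 = -78411770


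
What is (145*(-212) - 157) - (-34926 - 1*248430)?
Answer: 252459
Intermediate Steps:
(145*(-212) - 157) - (-34926 - 1*248430) = (-30740 - 157) - (-34926 - 248430) = -30897 - 1*(-283356) = -30897 + 283356 = 252459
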